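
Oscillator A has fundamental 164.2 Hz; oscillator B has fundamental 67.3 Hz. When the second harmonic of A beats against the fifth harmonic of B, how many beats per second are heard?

Second harmonic of the first: 2·164.2 = 328.4 Hz.
Fifth harmonic of the second: 5·67.3 = 336.5 Hz.
f_beat = |328.4 − 336.5| = 8.1 Hz.

8.1 Hz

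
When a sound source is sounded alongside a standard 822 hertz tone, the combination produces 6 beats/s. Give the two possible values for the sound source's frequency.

|f − 822| = 6, so f = 822 ± 6.

816 Hz or 828 Hz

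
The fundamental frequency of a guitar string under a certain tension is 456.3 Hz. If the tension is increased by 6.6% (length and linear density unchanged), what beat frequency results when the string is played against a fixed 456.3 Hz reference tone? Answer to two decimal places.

For a string, f ∝ √T, so the new frequency is 456.3·√1.066 = 471.1173 Hz.
f_beat = |471.1173 − 456.3| = 14.82 Hz.

14.82 Hz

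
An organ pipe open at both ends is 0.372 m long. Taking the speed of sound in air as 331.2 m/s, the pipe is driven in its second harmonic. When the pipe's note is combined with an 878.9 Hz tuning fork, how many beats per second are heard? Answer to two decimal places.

Open pipe: f_n = n·v/(2L) = 2·331.2/(2·0.372) = 890.3226 Hz.
f_beat = |890.3226 − 878.9| = 11.42 Hz.

11.42 Hz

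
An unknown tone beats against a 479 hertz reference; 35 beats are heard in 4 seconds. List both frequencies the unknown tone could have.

470.25 Hz or 487.75 Hz

Beat frequency = 35/4 = 8.75 Hz.
|f − 479| = 8.75, so f = 479 ± 8.75.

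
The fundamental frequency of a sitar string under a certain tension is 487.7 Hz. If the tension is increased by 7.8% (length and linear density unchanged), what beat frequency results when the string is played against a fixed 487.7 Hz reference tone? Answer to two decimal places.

18.66 Hz

For a string, f ∝ √T, so the new frequency is 487.7·√1.078 = 506.3632 Hz.
f_beat = |506.3632 − 487.7| = 18.66 Hz.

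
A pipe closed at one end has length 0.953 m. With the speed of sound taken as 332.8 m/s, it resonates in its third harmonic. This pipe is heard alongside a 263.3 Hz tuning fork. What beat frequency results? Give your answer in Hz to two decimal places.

1.39 Hz

Closed pipe (odd harmonics): f_n = n·v/(4L) = 3·332.8/(4·0.953) = 261.9098 Hz.
f_beat = |261.9098 − 263.3| = 1.39 Hz.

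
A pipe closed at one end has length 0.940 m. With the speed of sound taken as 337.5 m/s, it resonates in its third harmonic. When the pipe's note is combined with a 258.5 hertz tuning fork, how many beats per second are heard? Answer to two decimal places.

Closed pipe (odd harmonics): f_n = n·v/(4L) = 3·337.5/(4·0.940) = 269.2819 Hz.
f_beat = |269.2819 − 258.5| = 10.78 Hz.

10.78 Hz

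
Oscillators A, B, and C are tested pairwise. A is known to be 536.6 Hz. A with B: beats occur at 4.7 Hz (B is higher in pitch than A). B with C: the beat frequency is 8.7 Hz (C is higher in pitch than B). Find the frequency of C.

550 Hz

B is above A, so f_B = 536.6 + 4.7 = 541.3 Hz.
C is above B, so f_C = 541.3 + 8.7 = 550 Hz.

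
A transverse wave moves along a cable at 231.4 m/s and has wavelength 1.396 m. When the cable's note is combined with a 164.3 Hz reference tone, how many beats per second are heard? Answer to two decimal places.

Source frequency f = v/λ = 231.4/1.396 = 165.7593 Hz.
f_beat = |165.7593 − 164.3| = 1.46 Hz.

1.46 Hz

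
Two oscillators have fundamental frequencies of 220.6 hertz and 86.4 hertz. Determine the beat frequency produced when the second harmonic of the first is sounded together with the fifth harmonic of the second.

9.2 Hz

Second harmonic of the first: 2·220.6 = 441.2 Hz.
Fifth harmonic of the second: 5·86.4 = 432.0 Hz.
f_beat = |441.2 − 432.0| = 9.2 Hz.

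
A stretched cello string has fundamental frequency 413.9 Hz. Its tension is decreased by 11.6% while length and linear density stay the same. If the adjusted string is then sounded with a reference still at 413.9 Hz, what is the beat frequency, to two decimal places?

24.75 Hz

For a string, f ∝ √T, so the new frequency is 413.9·√0.884 = 389.1541 Hz.
f_beat = |389.1541 − 413.9| = 24.75 Hz.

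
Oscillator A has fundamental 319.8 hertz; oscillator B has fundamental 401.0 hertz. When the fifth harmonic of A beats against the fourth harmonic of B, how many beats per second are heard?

5.0 Hz

Fifth harmonic of the first: 5·319.8 = 1599.0 Hz.
Fourth harmonic of the second: 4·401.0 = 1604.0 Hz.
f_beat = |1599.0 − 1604.0| = 5.0 Hz.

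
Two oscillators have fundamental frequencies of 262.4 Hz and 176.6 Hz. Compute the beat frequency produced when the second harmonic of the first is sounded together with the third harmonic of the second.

Second harmonic of the first: 2·262.4 = 524.8 Hz.
Third harmonic of the second: 3·176.6 = 529.8 Hz.
f_beat = |524.8 − 529.8| = 5.0 Hz.

5.0 Hz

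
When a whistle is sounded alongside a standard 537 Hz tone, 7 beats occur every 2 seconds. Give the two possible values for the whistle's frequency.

533.5 Hz or 540.5 Hz

Beat frequency = 7/2 = 3.5 Hz.
|f − 537| = 3.5, so f = 537 ± 3.5.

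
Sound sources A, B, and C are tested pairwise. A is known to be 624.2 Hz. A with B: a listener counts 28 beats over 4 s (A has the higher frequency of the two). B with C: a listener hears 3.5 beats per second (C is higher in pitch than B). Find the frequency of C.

620.7 Hz

A–B: Beat frequency = 28/4 = 7 Hz.
B is below A, so f_B = 624.2 − 7 = 617.2 Hz.
C is above B, so f_C = 617.2 + 3.5 = 620.7 Hz.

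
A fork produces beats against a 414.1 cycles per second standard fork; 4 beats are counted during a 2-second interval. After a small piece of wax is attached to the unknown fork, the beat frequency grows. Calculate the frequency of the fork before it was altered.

Beat frequency = 4/2 = 2 Hz.
|f − 414.1| = 2, so the fork was at either 412.1 Hz or 416.1 Hz.
Loading a fork with wax lowers its frequency; the adjustment lowers the fork's frequency.
The beat rate rose, so the adjustment moved the fork further from 414.1 Hz — it was already below the reference.

412.1 Hz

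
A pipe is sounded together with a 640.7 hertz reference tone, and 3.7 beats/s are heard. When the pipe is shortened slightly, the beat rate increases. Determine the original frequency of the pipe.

|f − 640.7| = 3.7, so the pipe was at either 637 Hz or 644.4 Hz.
A shorter pipe has a higher fundamental; the adjustment raises the pipe's frequency.
The beat rate rose, so the adjustment moved the pipe further from 640.7 Hz — it was already above the reference.

644.4 Hz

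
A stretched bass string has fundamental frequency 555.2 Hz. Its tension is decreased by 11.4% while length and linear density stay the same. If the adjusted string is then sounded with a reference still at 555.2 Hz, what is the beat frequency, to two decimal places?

For a string, f ∝ √T, so the new frequency is 555.2·√0.886 = 522.5963 Hz.
f_beat = |522.5963 − 555.2| = 32.60 Hz.

32.60 Hz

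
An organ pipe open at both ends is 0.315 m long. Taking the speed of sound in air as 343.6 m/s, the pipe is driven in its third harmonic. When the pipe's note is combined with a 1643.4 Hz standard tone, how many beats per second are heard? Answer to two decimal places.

7.21 Hz

Open pipe: f_n = n·v/(2L) = 3·343.6/(2·0.315) = 1636.1905 Hz.
f_beat = |1636.1905 − 1643.4| = 7.21 Hz.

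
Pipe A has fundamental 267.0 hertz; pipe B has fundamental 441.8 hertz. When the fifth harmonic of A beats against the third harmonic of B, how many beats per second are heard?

9.6 Hz

Fifth harmonic of the first: 5·267.0 = 1335.0 Hz.
Third harmonic of the second: 3·441.8 = 1325.4 Hz.
f_beat = |1335.0 − 1325.4| = 9.6 Hz.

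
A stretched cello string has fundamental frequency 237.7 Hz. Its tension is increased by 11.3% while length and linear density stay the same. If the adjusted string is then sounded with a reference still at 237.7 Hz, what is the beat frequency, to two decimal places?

13.07 Hz

For a string, f ∝ √T, so the new frequency is 237.7·√1.113 = 250.7707 Hz.
f_beat = |250.7707 − 237.7| = 13.07 Hz.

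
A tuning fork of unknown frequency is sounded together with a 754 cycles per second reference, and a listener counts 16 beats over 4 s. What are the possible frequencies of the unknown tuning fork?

Beat frequency = 16/4 = 4 Hz.
|f − 754| = 4, so f = 754 ± 4.

750 Hz or 758 Hz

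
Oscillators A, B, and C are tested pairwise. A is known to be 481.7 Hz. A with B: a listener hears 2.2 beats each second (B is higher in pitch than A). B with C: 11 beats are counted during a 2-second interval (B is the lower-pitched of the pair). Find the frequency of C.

B is above A, so f_B = 481.7 + 2.2 = 483.9 Hz.
B–C: Beat frequency = 11/2 = 5.5 Hz.
C is above B, so f_C = 483.9 + 5.5 = 489.4 Hz.

489.4 Hz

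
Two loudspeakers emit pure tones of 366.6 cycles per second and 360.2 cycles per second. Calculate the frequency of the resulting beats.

6.4 Hz

The beat frequency equals the magnitude of the frequency difference.
|366.6 − 360.2| = 6.4 Hz.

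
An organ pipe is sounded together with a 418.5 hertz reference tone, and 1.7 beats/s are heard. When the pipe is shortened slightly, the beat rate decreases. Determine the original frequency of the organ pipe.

416.8 Hz

|f − 418.5| = 1.7, so the organ pipe was at either 416.8 Hz or 420.2 Hz.
A shorter pipe has a higher fundamental; the adjustment raises the organ pipe's frequency.
The beat rate fell, so the adjustment moved the organ pipe toward 418.5 Hz — it must have started below the reference.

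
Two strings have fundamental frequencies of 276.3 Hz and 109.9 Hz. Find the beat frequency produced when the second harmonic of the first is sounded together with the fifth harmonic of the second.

3.1 Hz

Second harmonic of the first: 2·276.3 = 552.6 Hz.
Fifth harmonic of the second: 5·109.9 = 549.5 Hz.
f_beat = |552.6 − 549.5| = 3.1 Hz.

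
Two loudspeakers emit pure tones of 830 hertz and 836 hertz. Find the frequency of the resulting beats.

Beats arise from superposition of two nearby frequencies; the beat rate is |f₁ − f₂|.
|830 − 836| = 6 Hz.

6 Hz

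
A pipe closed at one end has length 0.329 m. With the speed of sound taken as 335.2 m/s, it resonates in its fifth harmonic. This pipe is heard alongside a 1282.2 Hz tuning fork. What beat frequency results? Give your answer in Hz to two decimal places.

Closed pipe (odd harmonics): f_n = n·v/(4L) = 5·335.2/(4·0.329) = 1273.5562 Hz.
f_beat = |1273.5562 − 1282.2| = 8.64 Hz.

8.64 Hz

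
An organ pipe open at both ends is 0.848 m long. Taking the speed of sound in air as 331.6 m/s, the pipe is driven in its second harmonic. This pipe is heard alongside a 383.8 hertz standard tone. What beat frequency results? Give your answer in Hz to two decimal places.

7.24 Hz

Open pipe: f_n = n·v/(2L) = 2·331.6/(2·0.848) = 391.0377 Hz.
f_beat = |391.0377 − 383.8| = 7.24 Hz.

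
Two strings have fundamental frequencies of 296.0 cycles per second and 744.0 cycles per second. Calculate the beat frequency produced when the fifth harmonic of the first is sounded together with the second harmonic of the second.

Fifth harmonic of the first: 5·296.0 = 1480.0 Hz.
Second harmonic of the second: 2·744.0 = 1488.0 Hz.
f_beat = |1480.0 − 1488.0| = 8.0 Hz.

8.0 Hz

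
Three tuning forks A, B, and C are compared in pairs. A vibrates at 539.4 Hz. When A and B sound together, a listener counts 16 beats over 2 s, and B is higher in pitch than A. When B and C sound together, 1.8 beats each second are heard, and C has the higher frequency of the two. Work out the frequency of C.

549.2 Hz

A–B: Beat frequency = 16/2 = 8 Hz.
B is above A, so f_B = 539.4 + 8 = 547.4 Hz.
C is above B, so f_C = 547.4 + 1.8 = 549.2 Hz.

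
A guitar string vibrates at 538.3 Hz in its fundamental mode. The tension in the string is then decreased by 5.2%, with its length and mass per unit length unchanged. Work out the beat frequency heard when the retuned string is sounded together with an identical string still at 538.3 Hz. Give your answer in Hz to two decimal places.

For a string, f ∝ √T, so the new frequency is 538.3·√0.948 = 524.1174 Hz.
f_beat = |524.1174 − 538.3| = 14.18 Hz.

14.18 Hz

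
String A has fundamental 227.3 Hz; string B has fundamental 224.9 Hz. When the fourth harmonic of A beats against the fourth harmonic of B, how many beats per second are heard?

9.6 Hz

Fourth harmonic of the first: 4·227.3 = 909.2 Hz.
Fourth harmonic of the second: 4·224.9 = 899.6 Hz.
f_beat = |909.2 − 899.6| = 9.6 Hz.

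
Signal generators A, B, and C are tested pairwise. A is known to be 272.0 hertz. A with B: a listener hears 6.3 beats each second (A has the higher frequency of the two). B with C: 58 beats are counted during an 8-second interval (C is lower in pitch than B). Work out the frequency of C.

B is below A, so f_B = 272.0 − 6.3 = 265.7 Hz.
B–C: Beat frequency = 58/8 = 7.25 Hz.
C is below B, so f_C = 265.7 − 7.25 = 258.45 Hz.

258.45 Hz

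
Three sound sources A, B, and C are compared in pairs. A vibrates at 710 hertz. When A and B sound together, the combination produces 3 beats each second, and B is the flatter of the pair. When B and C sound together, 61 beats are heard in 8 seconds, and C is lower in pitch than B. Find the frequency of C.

699.375 Hz

B is below A, so f_B = 710 − 3 = 707 Hz.
B–C: Beat frequency = 61/8 = 7.625 Hz.
C is below B, so f_C = 707 − 7.625 = 699.375 Hz.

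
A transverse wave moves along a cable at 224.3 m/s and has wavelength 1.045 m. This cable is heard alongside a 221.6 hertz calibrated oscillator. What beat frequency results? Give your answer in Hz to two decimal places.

Source frequency f = v/λ = 224.3/1.045 = 214.6411 Hz.
f_beat = |214.6411 − 221.6| = 6.96 Hz.

6.96 Hz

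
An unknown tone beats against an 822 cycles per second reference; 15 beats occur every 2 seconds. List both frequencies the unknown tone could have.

814.5 Hz or 829.5 Hz

Beat frequency = 15/2 = 7.5 Hz.
|f − 822| = 7.5, so f = 822 ± 7.5.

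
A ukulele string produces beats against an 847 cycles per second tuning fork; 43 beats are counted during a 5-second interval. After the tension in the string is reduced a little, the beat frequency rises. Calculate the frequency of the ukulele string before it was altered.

Beat frequency = 43/5 = 8.6 Hz.
|f − 847| = 8.6, so the ukulele string was at either 838.4 Hz or 855.6 Hz.
Lower tension means lower frequency; the adjustment lowers the ukulele string's frequency.
The beat rate rose, so the adjustment moved the ukulele string further from 847 Hz — it was already below the reference.

838.4 Hz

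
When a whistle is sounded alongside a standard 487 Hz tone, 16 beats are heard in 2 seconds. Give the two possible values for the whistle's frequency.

Beat frequency = 16/2 = 8 Hz.
|f − 487| = 8, so f = 487 ± 8.

479 Hz or 495 Hz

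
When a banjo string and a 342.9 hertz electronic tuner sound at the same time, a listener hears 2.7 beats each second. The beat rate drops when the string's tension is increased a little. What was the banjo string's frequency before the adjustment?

|f − 342.9| = 2.7, so the banjo string was at either 340.2 Hz or 345.6 Hz.
Higher tension means higher frequency; the adjustment raises the banjo string's frequency.
The beat rate fell, so the adjustment moved the banjo string toward 342.9 Hz — it must have started below the reference.

340.2 Hz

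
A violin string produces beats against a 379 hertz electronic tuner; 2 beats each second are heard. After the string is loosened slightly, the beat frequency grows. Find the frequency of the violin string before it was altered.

377 Hz

|f − 379| = 2, so the violin string was at either 377 Hz or 381 Hz.
Reducing tension lowers a string's frequency; the adjustment lowers the violin string's frequency.
The beat rate rose, so the adjustment moved the violin string further from 379 Hz — it was already below the reference.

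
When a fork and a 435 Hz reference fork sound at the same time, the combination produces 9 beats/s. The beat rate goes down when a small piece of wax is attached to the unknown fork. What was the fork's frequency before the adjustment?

|f − 435| = 9, so the fork was at either 426 Hz or 444 Hz.
Loading a fork with wax lowers its frequency; the adjustment lowers the fork's frequency.
The beat rate fell, so the adjustment moved the fork toward 435 Hz — it must have started above the reference.

444 Hz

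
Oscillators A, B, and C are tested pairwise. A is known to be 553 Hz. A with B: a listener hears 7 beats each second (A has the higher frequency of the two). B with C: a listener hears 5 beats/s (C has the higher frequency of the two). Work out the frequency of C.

551 Hz

B is below A, so f_B = 553 − 7 = 546 Hz.
C is above B, so f_C = 546 + 5 = 551 Hz.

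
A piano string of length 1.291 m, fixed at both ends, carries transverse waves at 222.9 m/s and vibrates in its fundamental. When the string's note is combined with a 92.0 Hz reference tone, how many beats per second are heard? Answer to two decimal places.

For a string fixed at both ends, f_n = n·v/(2L) = 1·222.9/(2·1.291) = 86.3284 Hz.
f_beat = |86.3284 − 92.0| = 5.67 Hz.

5.67 Hz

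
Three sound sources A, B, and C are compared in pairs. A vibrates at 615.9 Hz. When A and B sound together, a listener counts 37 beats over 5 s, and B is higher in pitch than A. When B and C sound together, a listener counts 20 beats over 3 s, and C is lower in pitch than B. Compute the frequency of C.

616.6333 Hz

A–B: Beat frequency = 37/5 = 7.4 Hz.
B is above A, so f_B = 615.9 + 7.4 = 623.3 Hz.
B–C: Beat frequency = 20/3 = 6.6667 Hz.
C is below B, so f_C = 623.3 − 6.6667 = 616.6333 Hz.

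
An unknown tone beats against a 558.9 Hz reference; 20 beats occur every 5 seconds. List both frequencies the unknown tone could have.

Beat frequency = 20/5 = 4 Hz.
|f − 558.9| = 4, so f = 558.9 ± 4.

554.9 Hz or 562.9 Hz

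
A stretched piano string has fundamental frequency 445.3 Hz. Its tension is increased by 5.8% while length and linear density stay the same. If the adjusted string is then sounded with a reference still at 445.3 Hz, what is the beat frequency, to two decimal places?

For a string, f ∝ √T, so the new frequency is 445.3·√1.058 = 458.0317 Hz.
f_beat = |458.0317 − 445.3| = 12.73 Hz.

12.73 Hz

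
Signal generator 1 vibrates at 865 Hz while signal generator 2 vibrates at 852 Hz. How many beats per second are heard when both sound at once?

f_beat = |f₁ − f₂|.
|865 − 852| = 13 Hz.

13 Hz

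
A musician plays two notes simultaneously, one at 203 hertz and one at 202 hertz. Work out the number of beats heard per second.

1 Hz

Beats arise from superposition of two nearby frequencies; the beat rate is |f₁ − f₂|.
|203 − 202| = 1 Hz.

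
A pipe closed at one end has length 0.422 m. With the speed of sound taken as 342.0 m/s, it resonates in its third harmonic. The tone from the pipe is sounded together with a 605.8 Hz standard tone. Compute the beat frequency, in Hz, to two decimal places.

Closed pipe (odd harmonics): f_n = n·v/(4L) = 3·342.0/(4·0.422) = 607.8199 Hz.
f_beat = |607.8199 − 605.8| = 2.02 Hz.

2.02 Hz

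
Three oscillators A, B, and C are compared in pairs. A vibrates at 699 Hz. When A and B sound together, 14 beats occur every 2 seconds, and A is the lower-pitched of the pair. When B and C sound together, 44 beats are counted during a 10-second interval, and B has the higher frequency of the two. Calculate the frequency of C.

701.6 Hz

A–B: Beat frequency = 14/2 = 7 Hz.
B is above A, so f_B = 699 + 7 = 706 Hz.
B–C: Beat frequency = 44/10 = 4.4 Hz.
C is below B, so f_C = 706 − 4.4 = 701.6 Hz.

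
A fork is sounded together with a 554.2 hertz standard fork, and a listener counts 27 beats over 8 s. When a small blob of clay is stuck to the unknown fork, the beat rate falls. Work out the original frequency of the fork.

Beat frequency = 27/8 = 3.375 Hz.
|f − 554.2| = 3.375, so the fork was at either 550.825 Hz or 557.575 Hz.
Adding mass to a fork lowers its frequency; the adjustment lowers the fork's frequency.
The beat rate fell, so the adjustment moved the fork toward 554.2 Hz — it must have started above the reference.

557.575 Hz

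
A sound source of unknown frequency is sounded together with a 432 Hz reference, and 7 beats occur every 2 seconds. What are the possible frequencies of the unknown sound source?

Beat frequency = 7/2 = 3.5 Hz.
|f − 432| = 3.5, so f = 432 ± 3.5.

428.5 Hz or 435.5 Hz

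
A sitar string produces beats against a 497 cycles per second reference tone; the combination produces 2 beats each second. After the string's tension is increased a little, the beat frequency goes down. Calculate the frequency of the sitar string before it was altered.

|f − 497| = 2, so the sitar string was at either 495 Hz or 499 Hz.
Higher tension means higher frequency; the adjustment raises the sitar string's frequency.
The beat rate fell, so the adjustment moved the sitar string toward 497 Hz — it must have started below the reference.

495 Hz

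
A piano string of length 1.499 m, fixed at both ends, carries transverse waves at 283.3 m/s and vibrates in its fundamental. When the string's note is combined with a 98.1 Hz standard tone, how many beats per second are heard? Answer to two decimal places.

For a string fixed at both ends, f_n = n·v/(2L) = 1·283.3/(2·1.499) = 94.4963 Hz.
f_beat = |94.4963 − 98.1| = 3.60 Hz.

3.60 Hz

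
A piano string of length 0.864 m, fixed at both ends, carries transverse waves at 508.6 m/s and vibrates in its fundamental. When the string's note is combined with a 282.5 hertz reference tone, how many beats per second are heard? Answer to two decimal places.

For a string fixed at both ends, f_n = n·v/(2L) = 1·508.6/(2·0.864) = 294.3287 Hz.
f_beat = |294.3287 − 282.5| = 11.83 Hz.

11.83 Hz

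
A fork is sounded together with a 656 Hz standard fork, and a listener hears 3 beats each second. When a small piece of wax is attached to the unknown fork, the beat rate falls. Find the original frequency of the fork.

|f − 656| = 3, so the fork was at either 653 Hz or 659 Hz.
Loading a fork with wax lowers its frequency; the adjustment lowers the fork's frequency.
The beat rate fell, so the adjustment moved the fork toward 656 Hz — it must have started above the reference.

659 Hz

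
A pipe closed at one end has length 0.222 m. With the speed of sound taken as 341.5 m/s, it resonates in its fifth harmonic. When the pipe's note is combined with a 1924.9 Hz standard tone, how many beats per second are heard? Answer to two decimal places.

Closed pipe (odd harmonics): f_n = n·v/(4L) = 5·341.5/(4·0.222) = 1922.8604 Hz.
f_beat = |1922.8604 − 1924.9| = 2.04 Hz.

2.04 Hz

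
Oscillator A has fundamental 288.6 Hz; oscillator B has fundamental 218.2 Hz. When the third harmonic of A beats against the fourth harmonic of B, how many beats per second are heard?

Third harmonic of the first: 3·288.6 = 865.8 Hz.
Fourth harmonic of the second: 4·218.2 = 872.8 Hz.
f_beat = |865.8 − 872.8| = 7.0 Hz.

7.0 Hz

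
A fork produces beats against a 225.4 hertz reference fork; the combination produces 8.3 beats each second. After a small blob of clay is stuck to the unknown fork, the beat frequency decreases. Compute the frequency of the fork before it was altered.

|f − 225.4| = 8.3, so the fork was at either 217.1 Hz or 233.7 Hz.
Adding mass to a fork lowers its frequency; the adjustment lowers the fork's frequency.
The beat rate fell, so the adjustment moved the fork toward 225.4 Hz — it must have started above the reference.

233.7 Hz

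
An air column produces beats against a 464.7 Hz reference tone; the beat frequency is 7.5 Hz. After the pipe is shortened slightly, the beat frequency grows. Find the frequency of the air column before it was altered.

472.2 Hz

|f − 464.7| = 7.5, so the air column was at either 457.2 Hz or 472.2 Hz.
A shorter pipe has a higher fundamental; the adjustment raises the air column's frequency.
The beat rate rose, so the adjustment moved the air column further from 464.7 Hz — it was already above the reference.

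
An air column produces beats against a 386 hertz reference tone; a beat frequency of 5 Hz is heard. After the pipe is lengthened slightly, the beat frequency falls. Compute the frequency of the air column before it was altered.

391 Hz

|f − 386| = 5, so the air column was at either 381 Hz or 391 Hz.
A longer pipe has a lower fundamental; the adjustment lowers the air column's frequency.
The beat rate fell, so the adjustment moved the air column toward 386 Hz — it must have started above the reference.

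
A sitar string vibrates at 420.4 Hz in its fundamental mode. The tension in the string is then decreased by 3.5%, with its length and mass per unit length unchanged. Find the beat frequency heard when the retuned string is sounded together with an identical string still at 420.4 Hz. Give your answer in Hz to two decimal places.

7.42 Hz

For a string, f ∝ √T, so the new frequency is 420.4·√0.965 = 412.9775 Hz.
f_beat = |412.9775 − 420.4| = 7.42 Hz.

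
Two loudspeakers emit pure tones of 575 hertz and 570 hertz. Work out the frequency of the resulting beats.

f_beat = |f₁ − f₂|.
|575 − 570| = 5 Hz.

5 Hz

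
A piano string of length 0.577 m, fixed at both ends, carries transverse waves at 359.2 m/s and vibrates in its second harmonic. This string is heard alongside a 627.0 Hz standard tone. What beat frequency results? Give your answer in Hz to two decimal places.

For a string fixed at both ends, f_n = n·v/(2L) = 2·359.2/(2·0.577) = 622.5303 Hz.
f_beat = |622.5303 − 627.0| = 4.47 Hz.

4.47 Hz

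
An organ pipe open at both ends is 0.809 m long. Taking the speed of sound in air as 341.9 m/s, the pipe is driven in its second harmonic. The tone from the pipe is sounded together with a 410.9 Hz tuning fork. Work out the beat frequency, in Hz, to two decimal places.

11.72 Hz

Open pipe: f_n = n·v/(2L) = 2·341.9/(2·0.809) = 422.6205 Hz.
f_beat = |422.6205 − 410.9| = 11.72 Hz.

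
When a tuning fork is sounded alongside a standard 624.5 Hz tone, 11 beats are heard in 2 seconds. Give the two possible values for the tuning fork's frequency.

619 Hz or 630 Hz

Beat frequency = 11/2 = 5.5 Hz.
|f − 624.5| = 5.5, so f = 624.5 ± 5.5.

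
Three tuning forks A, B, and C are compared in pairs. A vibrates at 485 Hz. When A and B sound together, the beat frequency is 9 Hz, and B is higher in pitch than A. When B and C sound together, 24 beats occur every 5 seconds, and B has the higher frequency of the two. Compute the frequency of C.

B is above A, so f_B = 485 + 9 = 494 Hz.
B–C: Beat frequency = 24/5 = 4.8 Hz.
C is below B, so f_C = 494 − 4.8 = 489.2 Hz.

489.2 Hz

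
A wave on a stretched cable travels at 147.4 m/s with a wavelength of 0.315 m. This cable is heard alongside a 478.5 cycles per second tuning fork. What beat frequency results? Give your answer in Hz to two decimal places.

10.56 Hz

Source frequency f = v/λ = 147.4/0.315 = 467.9365 Hz.
f_beat = |467.9365 − 478.5| = 10.56 Hz.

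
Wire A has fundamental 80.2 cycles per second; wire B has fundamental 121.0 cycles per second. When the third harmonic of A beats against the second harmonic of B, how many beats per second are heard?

Third harmonic of the first: 3·80.2 = 240.6 Hz.
Second harmonic of the second: 2·121.0 = 242.0 Hz.
f_beat = |240.6 − 242.0| = 1.4 Hz.

1.4 Hz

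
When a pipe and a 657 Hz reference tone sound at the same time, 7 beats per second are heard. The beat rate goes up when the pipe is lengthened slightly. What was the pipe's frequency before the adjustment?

|f − 657| = 7, so the pipe was at either 650 Hz or 664 Hz.
A longer pipe has a lower fundamental; the adjustment lowers the pipe's frequency.
The beat rate rose, so the adjustment moved the pipe further from 657 Hz — it was already below the reference.

650 Hz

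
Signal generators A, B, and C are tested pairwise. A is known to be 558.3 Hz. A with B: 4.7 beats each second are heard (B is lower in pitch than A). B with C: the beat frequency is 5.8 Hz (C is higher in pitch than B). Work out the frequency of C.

559.4 Hz

B is below A, so f_B = 558.3 − 4.7 = 553.6 Hz.
C is above B, so f_C = 553.6 + 5.8 = 559.4 Hz.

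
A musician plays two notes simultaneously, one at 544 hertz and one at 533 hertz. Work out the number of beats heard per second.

11 Hz

Beats arise from superposition of two nearby frequencies; the beat rate is |f₁ − f₂|.
|544 − 533| = 11 Hz.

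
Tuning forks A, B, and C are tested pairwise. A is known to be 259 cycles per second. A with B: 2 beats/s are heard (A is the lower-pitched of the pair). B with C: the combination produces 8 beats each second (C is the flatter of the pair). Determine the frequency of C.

B is above A, so f_B = 259 + 2 = 261 Hz.
C is below B, so f_C = 261 − 8 = 253 Hz.

253 Hz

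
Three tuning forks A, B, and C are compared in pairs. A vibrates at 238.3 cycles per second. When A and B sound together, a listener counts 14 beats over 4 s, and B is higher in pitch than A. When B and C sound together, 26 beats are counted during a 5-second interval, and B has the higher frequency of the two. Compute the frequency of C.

236.6 Hz

A–B: Beat frequency = 14/4 = 3.5 Hz.
B is above A, so f_B = 238.3 + 3.5 = 241.8 Hz.
B–C: Beat frequency = 26/5 = 5.2 Hz.
C is below B, so f_C = 241.8 − 5.2 = 236.6 Hz.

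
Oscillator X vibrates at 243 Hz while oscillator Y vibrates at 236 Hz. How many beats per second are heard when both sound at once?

f_beat = |f₁ − f₂|.
|243 − 236| = 7 Hz.

7 Hz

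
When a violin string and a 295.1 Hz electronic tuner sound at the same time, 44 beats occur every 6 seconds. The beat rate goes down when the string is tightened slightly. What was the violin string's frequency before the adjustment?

Beat frequency = 44/6 = 7.3333 Hz.
|f − 295.1| = 7.3333, so the violin string was at either 287.7667 Hz or 302.4333 Hz.
Increasing tension raises a string's frequency; the adjustment raises the violin string's frequency.
The beat rate fell, so the adjustment moved the violin string toward 295.1 Hz — it must have started below the reference.

287.7667 Hz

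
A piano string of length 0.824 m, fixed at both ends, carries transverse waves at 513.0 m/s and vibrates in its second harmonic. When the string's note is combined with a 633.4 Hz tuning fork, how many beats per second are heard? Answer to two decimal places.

For a string fixed at both ends, f_n = n·v/(2L) = 2·513.0/(2·0.824) = 622.5728 Hz.
f_beat = |622.5728 − 633.4| = 10.83 Hz.

10.83 Hz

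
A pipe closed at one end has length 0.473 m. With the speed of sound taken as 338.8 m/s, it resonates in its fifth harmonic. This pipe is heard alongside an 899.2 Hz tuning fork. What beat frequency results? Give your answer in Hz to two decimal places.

3.85 Hz

Closed pipe (odd harmonics): f_n = n·v/(4L) = 5·338.8/(4·0.473) = 895.3488 Hz.
f_beat = |895.3488 − 899.2| = 3.85 Hz.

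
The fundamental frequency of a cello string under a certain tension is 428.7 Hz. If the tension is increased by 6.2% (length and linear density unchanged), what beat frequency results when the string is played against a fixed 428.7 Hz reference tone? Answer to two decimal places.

For a string, f ∝ √T, so the new frequency is 428.7·√1.062 = 441.7899 Hz.
f_beat = |441.7899 − 428.7| = 13.09 Hz.

13.09 Hz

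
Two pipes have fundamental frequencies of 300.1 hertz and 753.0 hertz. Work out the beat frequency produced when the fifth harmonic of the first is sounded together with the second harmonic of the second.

5.5 Hz

Fifth harmonic of the first: 5·300.1 = 1500.5 Hz.
Second harmonic of the second: 2·753.0 = 1506.0 Hz.
f_beat = |1500.5 − 1506.0| = 5.5 Hz.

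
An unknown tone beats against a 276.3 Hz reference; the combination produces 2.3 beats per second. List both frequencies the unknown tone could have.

|f − 276.3| = 2.3, so f = 276.3 ± 2.3.

274 Hz or 278.6 Hz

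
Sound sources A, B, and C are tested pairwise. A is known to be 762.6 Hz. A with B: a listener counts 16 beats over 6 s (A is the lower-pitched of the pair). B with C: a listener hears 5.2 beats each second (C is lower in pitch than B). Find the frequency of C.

A–B: Beat frequency = 16/6 = 2.6667 Hz.
B is above A, so f_B = 762.6 + 2.6667 = 765.2667 Hz.
C is below B, so f_C = 765.2667 − 5.2 = 760.0667 Hz.

760.0667 Hz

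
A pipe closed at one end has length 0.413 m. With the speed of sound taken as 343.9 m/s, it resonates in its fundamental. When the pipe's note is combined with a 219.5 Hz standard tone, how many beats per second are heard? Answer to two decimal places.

Closed pipe (odd harmonics): f_n = n·v/(4L) = 1·343.9/(4·0.413) = 208.1719 Hz.
f_beat = |208.1719 − 219.5| = 11.33 Hz.

11.33 Hz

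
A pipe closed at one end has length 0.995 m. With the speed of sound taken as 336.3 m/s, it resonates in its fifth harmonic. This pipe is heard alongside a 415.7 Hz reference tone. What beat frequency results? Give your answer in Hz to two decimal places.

Closed pipe (odd harmonics): f_n = n·v/(4L) = 5·336.3/(4·0.995) = 422.4874 Hz.
f_beat = |422.4874 − 415.7| = 6.79 Hz.

6.79 Hz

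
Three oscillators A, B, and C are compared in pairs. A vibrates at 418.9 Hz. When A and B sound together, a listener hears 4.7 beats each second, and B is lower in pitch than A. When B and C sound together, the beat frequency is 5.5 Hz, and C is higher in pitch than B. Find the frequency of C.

419.7 Hz

B is below A, so f_B = 418.9 − 4.7 = 414.2 Hz.
C is above B, so f_C = 414.2 + 5.5 = 419.7 Hz.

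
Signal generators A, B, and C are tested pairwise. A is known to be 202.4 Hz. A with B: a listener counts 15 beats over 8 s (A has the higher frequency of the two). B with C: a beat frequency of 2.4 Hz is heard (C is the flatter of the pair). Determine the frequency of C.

A–B: Beat frequency = 15/8 = 1.875 Hz.
B is below A, so f_B = 202.4 − 1.875 = 200.525 Hz.
C is below B, so f_C = 200.525 − 2.4 = 198.125 Hz.

198.125 Hz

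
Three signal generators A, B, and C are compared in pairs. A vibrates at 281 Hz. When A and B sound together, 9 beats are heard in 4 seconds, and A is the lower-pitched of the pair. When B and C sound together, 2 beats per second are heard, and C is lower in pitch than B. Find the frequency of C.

A–B: Beat frequency = 9/4 = 2.25 Hz.
B is above A, so f_B = 281 + 2.25 = 283.25 Hz.
C is below B, so f_C = 283.25 − 2 = 281.25 Hz.

281.25 Hz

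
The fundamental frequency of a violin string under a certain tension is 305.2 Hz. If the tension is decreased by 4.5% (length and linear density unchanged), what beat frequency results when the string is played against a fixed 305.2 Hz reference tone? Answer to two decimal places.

6.95 Hz

For a string, f ∝ √T, so the new frequency is 305.2·√0.955 = 298.2540 Hz.
f_beat = |298.2540 − 305.2| = 6.95 Hz.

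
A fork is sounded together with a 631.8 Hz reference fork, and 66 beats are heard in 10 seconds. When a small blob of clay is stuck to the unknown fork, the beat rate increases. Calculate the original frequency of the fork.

625.2 Hz

Beat frequency = 66/10 = 6.6 Hz.
|f − 631.8| = 6.6, so the fork was at either 625.2 Hz or 638.4 Hz.
Adding mass to a fork lowers its frequency; the adjustment lowers the fork's frequency.
The beat rate rose, so the adjustment moved the fork further from 631.8 Hz — it was already below the reference.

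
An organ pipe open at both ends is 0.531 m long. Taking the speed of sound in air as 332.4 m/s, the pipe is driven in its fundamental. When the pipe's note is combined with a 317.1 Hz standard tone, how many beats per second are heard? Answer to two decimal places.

4.11 Hz

Open pipe: f_n = n·v/(2L) = 1·332.4/(2·0.531) = 312.9944 Hz.
f_beat = |312.9944 − 317.1| = 4.11 Hz.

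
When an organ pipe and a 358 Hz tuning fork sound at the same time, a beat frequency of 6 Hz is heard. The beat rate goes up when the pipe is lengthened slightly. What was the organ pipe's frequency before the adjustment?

|f − 358| = 6, so the organ pipe was at either 352 Hz or 364 Hz.
A longer pipe has a lower fundamental; the adjustment lowers the organ pipe's frequency.
The beat rate rose, so the adjustment moved the organ pipe further from 358 Hz — it was already below the reference.

352 Hz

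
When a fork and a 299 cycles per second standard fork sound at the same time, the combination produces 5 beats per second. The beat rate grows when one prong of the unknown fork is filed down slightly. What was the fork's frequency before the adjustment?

|f − 299| = 5, so the fork was at either 294 Hz or 304 Hz.
Filing a prong removes mass and raises the fork's frequency; the adjustment raises the fork's frequency.
The beat rate rose, so the adjustment moved the fork further from 299 Hz — it was already above the reference.

304 Hz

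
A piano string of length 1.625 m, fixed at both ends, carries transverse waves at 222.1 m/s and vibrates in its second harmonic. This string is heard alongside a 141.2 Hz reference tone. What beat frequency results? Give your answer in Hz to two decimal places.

4.52 Hz

For a string fixed at both ends, f_n = n·v/(2L) = 2·222.1/(2·1.625) = 136.6769 Hz.
f_beat = |136.6769 − 141.2| = 4.52 Hz.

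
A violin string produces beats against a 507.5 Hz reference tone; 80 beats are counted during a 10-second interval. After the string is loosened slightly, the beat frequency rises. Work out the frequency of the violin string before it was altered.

Beat frequency = 80/10 = 8 Hz.
|f − 507.5| = 8, so the violin string was at either 499.5 Hz or 515.5 Hz.
Reducing tension lowers a string's frequency; the adjustment lowers the violin string's frequency.
The beat rate rose, so the adjustment moved the violin string further from 507.5 Hz — it was already below the reference.

499.5 Hz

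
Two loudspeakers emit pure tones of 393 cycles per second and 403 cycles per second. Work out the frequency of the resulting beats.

10 Hz

f_beat = |f₁ − f₂|.
|393 − 403| = 10 Hz.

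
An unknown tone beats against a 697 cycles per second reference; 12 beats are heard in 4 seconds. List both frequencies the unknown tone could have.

694 Hz or 700 Hz

Beat frequency = 12/4 = 3 Hz.
|f − 697| = 3, so f = 697 ± 3.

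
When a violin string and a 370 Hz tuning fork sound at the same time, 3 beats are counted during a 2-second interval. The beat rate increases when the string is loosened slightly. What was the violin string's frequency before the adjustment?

368.5 Hz

Beat frequency = 3/2 = 1.5 Hz.
|f − 370| = 1.5, so the violin string was at either 368.5 Hz or 371.5 Hz.
Reducing tension lowers a string's frequency; the adjustment lowers the violin string's frequency.
The beat rate rose, so the adjustment moved the violin string further from 370 Hz — it was already below the reference.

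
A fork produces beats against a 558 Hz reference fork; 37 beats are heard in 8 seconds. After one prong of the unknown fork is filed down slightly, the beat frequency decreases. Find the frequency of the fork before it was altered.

Beat frequency = 37/8 = 4.625 Hz.
|f − 558| = 4.625, so the fork was at either 553.375 Hz or 562.625 Hz.
Filing a prong removes mass and raises the fork's frequency; the adjustment raises the fork's frequency.
The beat rate fell, so the adjustment moved the fork toward 558 Hz — it must have started below the reference.

553.375 Hz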